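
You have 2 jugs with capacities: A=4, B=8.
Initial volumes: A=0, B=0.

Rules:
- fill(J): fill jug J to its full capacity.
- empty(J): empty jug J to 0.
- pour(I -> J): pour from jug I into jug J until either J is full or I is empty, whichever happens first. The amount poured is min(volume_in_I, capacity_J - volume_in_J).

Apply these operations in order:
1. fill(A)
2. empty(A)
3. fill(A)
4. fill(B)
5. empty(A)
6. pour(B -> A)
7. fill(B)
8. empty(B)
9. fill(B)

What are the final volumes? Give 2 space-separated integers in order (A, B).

Step 1: fill(A) -> (A=4 B=0)
Step 2: empty(A) -> (A=0 B=0)
Step 3: fill(A) -> (A=4 B=0)
Step 4: fill(B) -> (A=4 B=8)
Step 5: empty(A) -> (A=0 B=8)
Step 6: pour(B -> A) -> (A=4 B=4)
Step 7: fill(B) -> (A=4 B=8)
Step 8: empty(B) -> (A=4 B=0)
Step 9: fill(B) -> (A=4 B=8)

Answer: 4 8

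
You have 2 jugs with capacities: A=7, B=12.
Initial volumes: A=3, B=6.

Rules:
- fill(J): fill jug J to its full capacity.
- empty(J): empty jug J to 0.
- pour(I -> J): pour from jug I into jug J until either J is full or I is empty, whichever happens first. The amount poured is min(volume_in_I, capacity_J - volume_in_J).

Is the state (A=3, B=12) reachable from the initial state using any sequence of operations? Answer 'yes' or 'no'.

Answer: yes

Derivation:
BFS from (A=3, B=6):
  1. fill(B) -> (A=3 B=12)
Target reached → yes.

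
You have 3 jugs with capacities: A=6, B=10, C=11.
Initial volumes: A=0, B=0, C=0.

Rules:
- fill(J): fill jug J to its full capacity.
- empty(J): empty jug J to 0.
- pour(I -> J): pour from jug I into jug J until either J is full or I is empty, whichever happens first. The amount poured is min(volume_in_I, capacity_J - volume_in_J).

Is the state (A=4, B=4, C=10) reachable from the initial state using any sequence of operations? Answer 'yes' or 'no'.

Answer: no

Derivation:
BFS explored all 474 reachable states.
Reachable set includes: (0,0,0), (0,0,1), (0,0,2), (0,0,3), (0,0,4), (0,0,5), (0,0,6), (0,0,7), (0,0,8), (0,0,9), (0,0,10), (0,0,11) ...
Target (A=4, B=4, C=10) not in reachable set → no.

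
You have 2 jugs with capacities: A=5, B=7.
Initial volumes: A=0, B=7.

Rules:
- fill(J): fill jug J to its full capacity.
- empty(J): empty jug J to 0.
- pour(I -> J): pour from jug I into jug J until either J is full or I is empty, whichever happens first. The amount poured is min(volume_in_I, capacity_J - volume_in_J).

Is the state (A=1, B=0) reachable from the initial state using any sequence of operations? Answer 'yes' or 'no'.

BFS from (A=0, B=7):
  1. fill(A) -> (A=5 B=7)
  2. empty(B) -> (A=5 B=0)
  3. pour(A -> B) -> (A=0 B=5)
  4. fill(A) -> (A=5 B=5)
  5. pour(A -> B) -> (A=3 B=7)
  6. empty(B) -> (A=3 B=0)
  7. pour(A -> B) -> (A=0 B=3)
  8. fill(A) -> (A=5 B=3)
  9. pour(A -> B) -> (A=1 B=7)
  10. empty(B) -> (A=1 B=0)
Target reached → yes.

Answer: yes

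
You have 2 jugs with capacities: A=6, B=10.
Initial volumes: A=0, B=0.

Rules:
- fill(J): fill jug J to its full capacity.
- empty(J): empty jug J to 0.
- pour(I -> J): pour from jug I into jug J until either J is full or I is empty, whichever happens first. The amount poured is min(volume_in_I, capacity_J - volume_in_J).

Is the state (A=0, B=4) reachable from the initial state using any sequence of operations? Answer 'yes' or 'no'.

BFS from (A=0, B=0):
  1. fill(B) -> (A=0 B=10)
  2. pour(B -> A) -> (A=6 B=4)
  3. empty(A) -> (A=0 B=4)
Target reached → yes.

Answer: yes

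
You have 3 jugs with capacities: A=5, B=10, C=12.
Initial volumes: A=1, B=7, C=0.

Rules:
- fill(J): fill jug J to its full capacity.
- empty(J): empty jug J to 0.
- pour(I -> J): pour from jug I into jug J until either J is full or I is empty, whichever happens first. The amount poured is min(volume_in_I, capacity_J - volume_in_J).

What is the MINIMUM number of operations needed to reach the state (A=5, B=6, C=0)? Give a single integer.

BFS from (A=1, B=7, C=0). One shortest path:
  1. fill(B) -> (A=1 B=10 C=0)
  2. pour(B -> A) -> (A=5 B=6 C=0)
Reached target in 2 moves.

Answer: 2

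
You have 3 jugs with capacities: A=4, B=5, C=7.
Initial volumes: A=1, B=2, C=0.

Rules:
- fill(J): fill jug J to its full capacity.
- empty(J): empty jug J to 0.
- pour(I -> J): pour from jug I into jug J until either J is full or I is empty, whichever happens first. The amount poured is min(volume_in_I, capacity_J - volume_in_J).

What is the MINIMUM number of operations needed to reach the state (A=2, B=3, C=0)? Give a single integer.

BFS from (A=1, B=2, C=0). One shortest path:
  1. empty(A) -> (A=0 B=2 C=0)
  2. fill(C) -> (A=0 B=2 C=7)
  3. pour(C -> A) -> (A=4 B=2 C=3)
  4. empty(A) -> (A=0 B=2 C=3)
  5. pour(B -> A) -> (A=2 B=0 C=3)
  6. pour(C -> B) -> (A=2 B=3 C=0)
Reached target in 6 moves.

Answer: 6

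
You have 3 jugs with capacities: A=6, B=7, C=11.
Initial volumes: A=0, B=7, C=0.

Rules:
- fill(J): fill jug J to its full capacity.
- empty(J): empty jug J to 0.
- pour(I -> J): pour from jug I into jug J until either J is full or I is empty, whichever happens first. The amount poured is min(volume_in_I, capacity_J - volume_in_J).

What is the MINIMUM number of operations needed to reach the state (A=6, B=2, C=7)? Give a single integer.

Answer: 7

Derivation:
BFS from (A=0, B=7, C=0). One shortest path:
  1. pour(B -> A) -> (A=6 B=1 C=0)
  2. empty(A) -> (A=0 B=1 C=0)
  3. pour(B -> A) -> (A=1 B=0 C=0)
  4. fill(B) -> (A=1 B=7 C=0)
  5. pour(B -> C) -> (A=1 B=0 C=7)
  6. fill(B) -> (A=1 B=7 C=7)
  7. pour(B -> A) -> (A=6 B=2 C=7)
Reached target in 7 moves.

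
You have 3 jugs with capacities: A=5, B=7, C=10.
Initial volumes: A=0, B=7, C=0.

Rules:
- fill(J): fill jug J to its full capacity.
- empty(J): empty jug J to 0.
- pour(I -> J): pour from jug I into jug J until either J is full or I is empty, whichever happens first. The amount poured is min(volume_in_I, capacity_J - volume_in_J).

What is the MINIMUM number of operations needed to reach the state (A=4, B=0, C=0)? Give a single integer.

Answer: 5

Derivation:
BFS from (A=0, B=7, C=0). One shortest path:
  1. pour(B -> C) -> (A=0 B=0 C=7)
  2. fill(B) -> (A=0 B=7 C=7)
  3. pour(B -> C) -> (A=0 B=4 C=10)
  4. empty(C) -> (A=0 B=4 C=0)
  5. pour(B -> A) -> (A=4 B=0 C=0)
Reached target in 5 moves.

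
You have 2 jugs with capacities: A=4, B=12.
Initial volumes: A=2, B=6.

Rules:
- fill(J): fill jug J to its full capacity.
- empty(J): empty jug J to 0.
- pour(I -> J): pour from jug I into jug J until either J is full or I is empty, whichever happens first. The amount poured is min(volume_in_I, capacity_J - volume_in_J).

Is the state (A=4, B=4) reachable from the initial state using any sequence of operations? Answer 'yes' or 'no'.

Answer: yes

Derivation:
BFS from (A=2, B=6):
  1. pour(B -> A) -> (A=4 B=4)
Target reached → yes.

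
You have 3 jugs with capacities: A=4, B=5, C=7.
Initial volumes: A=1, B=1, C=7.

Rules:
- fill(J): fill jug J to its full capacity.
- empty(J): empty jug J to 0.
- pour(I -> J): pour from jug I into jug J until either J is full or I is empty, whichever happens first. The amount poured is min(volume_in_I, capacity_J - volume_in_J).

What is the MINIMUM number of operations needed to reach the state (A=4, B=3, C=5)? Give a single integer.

BFS from (A=1, B=1, C=7). One shortest path:
  1. empty(A) -> (A=0 B=1 C=7)
  2. pour(C -> B) -> (A=0 B=5 C=3)
  3. pour(C -> A) -> (A=3 B=5 C=0)
  4. pour(B -> C) -> (A=3 B=0 C=5)
  5. pour(A -> B) -> (A=0 B=3 C=5)
  6. fill(A) -> (A=4 B=3 C=5)
Reached target in 6 moves.

Answer: 6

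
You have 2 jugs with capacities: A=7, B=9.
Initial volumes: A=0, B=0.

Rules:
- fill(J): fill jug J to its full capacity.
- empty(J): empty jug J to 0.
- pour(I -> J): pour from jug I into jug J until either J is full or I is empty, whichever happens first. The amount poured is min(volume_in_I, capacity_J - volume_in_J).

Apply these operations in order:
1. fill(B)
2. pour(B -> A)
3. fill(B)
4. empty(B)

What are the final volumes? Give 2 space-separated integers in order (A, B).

Answer: 7 0

Derivation:
Step 1: fill(B) -> (A=0 B=9)
Step 2: pour(B -> A) -> (A=7 B=2)
Step 3: fill(B) -> (A=7 B=9)
Step 4: empty(B) -> (A=7 B=0)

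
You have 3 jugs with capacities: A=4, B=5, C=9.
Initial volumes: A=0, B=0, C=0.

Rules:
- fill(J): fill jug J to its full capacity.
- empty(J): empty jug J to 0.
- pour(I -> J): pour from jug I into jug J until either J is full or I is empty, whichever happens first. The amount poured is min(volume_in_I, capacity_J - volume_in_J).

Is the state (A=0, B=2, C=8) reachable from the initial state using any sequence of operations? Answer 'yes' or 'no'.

BFS from (A=0, B=0, C=0):
  1. fill(B) -> (A=0 B=5 C=0)
  2. pour(B -> A) -> (A=4 B=1 C=0)
  3. pour(A -> C) -> (A=0 B=1 C=4)
  4. pour(B -> A) -> (A=1 B=0 C=4)
  5. fill(B) -> (A=1 B=5 C=4)
  6. pour(B -> A) -> (A=4 B=2 C=4)
  7. pour(A -> C) -> (A=0 B=2 C=8)
Target reached → yes.

Answer: yes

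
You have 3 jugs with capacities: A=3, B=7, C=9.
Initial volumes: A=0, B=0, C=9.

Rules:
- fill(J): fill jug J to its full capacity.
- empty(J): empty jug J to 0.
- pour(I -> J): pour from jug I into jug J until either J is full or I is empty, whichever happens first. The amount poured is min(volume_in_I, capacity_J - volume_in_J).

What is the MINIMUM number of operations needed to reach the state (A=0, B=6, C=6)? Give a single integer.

Answer: 4

Derivation:
BFS from (A=0, B=0, C=9). One shortest path:
  1. fill(A) -> (A=3 B=0 C=9)
  2. pour(A -> B) -> (A=0 B=3 C=9)
  3. pour(C -> A) -> (A=3 B=3 C=6)
  4. pour(A -> B) -> (A=0 B=6 C=6)
Reached target in 4 moves.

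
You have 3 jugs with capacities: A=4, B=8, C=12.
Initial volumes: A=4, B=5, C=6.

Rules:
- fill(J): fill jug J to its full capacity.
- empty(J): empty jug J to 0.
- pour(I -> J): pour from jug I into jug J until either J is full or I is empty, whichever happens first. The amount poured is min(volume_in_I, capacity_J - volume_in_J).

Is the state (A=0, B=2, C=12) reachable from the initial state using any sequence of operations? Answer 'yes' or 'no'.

BFS from (A=4, B=5, C=6):
  1. empty(A) -> (A=0 B=5 C=6)
  2. fill(B) -> (A=0 B=8 C=6)
  3. pour(B -> C) -> (A=0 B=2 C=12)
Target reached → yes.

Answer: yes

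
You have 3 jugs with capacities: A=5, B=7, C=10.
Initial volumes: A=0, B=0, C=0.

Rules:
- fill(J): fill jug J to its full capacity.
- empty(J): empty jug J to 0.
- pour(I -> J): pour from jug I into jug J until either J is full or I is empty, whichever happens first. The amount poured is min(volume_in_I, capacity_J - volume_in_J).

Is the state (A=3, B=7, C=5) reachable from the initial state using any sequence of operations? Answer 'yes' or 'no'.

BFS from (A=0, B=0, C=0):
  1. fill(A) -> (A=5 B=0 C=0)
  2. fill(C) -> (A=5 B=0 C=10)
  3. pour(A -> B) -> (A=0 B=5 C=10)
  4. pour(C -> A) -> (A=5 B=5 C=5)
  5. pour(A -> B) -> (A=3 B=7 C=5)
Target reached → yes.

Answer: yes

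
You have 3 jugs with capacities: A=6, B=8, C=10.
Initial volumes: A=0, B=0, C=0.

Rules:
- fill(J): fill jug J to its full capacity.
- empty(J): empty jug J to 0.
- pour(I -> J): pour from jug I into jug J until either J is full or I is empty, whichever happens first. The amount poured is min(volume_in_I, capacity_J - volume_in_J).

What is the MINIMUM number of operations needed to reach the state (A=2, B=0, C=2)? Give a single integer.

Answer: 5

Derivation:
BFS from (A=0, B=0, C=0). One shortest path:
  1. fill(C) -> (A=0 B=0 C=10)
  2. pour(C -> B) -> (A=0 B=8 C=2)
  3. pour(B -> A) -> (A=6 B=2 C=2)
  4. empty(A) -> (A=0 B=2 C=2)
  5. pour(B -> A) -> (A=2 B=0 C=2)
Reached target in 5 moves.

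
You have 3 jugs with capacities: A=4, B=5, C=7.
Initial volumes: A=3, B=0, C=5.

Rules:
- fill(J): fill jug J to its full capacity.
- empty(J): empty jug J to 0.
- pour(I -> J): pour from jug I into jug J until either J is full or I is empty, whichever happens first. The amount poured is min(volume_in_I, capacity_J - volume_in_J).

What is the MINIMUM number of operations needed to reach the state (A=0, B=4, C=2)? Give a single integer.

BFS from (A=3, B=0, C=5). One shortest path:
  1. fill(C) -> (A=3 B=0 C=7)
  2. pour(C -> B) -> (A=3 B=5 C=2)
  3. pour(B -> A) -> (A=4 B=4 C=2)
  4. empty(A) -> (A=0 B=4 C=2)
Reached target in 4 moves.

Answer: 4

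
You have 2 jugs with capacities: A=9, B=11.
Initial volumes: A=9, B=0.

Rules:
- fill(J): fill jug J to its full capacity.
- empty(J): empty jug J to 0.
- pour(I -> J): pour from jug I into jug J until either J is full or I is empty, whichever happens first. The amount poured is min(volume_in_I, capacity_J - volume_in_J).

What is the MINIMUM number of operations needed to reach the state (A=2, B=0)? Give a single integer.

Answer: 5

Derivation:
BFS from (A=9, B=0). One shortest path:
  1. empty(A) -> (A=0 B=0)
  2. fill(B) -> (A=0 B=11)
  3. pour(B -> A) -> (A=9 B=2)
  4. empty(A) -> (A=0 B=2)
  5. pour(B -> A) -> (A=2 B=0)
Reached target in 5 moves.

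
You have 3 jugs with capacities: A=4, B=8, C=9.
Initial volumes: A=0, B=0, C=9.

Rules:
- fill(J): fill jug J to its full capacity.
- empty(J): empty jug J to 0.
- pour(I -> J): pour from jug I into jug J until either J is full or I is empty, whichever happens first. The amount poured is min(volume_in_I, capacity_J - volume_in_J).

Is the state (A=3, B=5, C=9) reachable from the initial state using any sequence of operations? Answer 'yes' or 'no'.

Answer: yes

Derivation:
BFS from (A=0, B=0, C=9):
  1. pour(C -> B) -> (A=0 B=8 C=1)
  2. pour(C -> A) -> (A=1 B=8 C=0)
  3. pour(B -> C) -> (A=1 B=0 C=8)
  4. fill(B) -> (A=1 B=8 C=8)
  5. pour(B -> A) -> (A=4 B=5 C=8)
  6. pour(A -> C) -> (A=3 B=5 C=9)
Target reached → yes.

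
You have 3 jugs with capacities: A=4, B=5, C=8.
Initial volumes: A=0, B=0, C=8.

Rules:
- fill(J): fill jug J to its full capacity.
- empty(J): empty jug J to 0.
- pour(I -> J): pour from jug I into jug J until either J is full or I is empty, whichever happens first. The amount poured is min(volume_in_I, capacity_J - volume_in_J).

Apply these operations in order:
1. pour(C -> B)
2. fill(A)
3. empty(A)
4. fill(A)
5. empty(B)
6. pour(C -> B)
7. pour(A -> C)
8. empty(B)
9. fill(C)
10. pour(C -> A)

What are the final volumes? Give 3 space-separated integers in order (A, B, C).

Answer: 4 0 4

Derivation:
Step 1: pour(C -> B) -> (A=0 B=5 C=3)
Step 2: fill(A) -> (A=4 B=5 C=3)
Step 3: empty(A) -> (A=0 B=5 C=3)
Step 4: fill(A) -> (A=4 B=5 C=3)
Step 5: empty(B) -> (A=4 B=0 C=3)
Step 6: pour(C -> B) -> (A=4 B=3 C=0)
Step 7: pour(A -> C) -> (A=0 B=3 C=4)
Step 8: empty(B) -> (A=0 B=0 C=4)
Step 9: fill(C) -> (A=0 B=0 C=8)
Step 10: pour(C -> A) -> (A=4 B=0 C=4)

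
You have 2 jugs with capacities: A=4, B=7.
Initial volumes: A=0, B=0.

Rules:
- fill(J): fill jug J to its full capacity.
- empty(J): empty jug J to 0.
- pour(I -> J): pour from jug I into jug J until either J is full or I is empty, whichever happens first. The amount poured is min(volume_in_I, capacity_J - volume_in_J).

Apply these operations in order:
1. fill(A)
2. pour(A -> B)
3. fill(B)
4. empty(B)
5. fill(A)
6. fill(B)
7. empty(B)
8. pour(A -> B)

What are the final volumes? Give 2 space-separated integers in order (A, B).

Step 1: fill(A) -> (A=4 B=0)
Step 2: pour(A -> B) -> (A=0 B=4)
Step 3: fill(B) -> (A=0 B=7)
Step 4: empty(B) -> (A=0 B=0)
Step 5: fill(A) -> (A=4 B=0)
Step 6: fill(B) -> (A=4 B=7)
Step 7: empty(B) -> (A=4 B=0)
Step 8: pour(A -> B) -> (A=0 B=4)

Answer: 0 4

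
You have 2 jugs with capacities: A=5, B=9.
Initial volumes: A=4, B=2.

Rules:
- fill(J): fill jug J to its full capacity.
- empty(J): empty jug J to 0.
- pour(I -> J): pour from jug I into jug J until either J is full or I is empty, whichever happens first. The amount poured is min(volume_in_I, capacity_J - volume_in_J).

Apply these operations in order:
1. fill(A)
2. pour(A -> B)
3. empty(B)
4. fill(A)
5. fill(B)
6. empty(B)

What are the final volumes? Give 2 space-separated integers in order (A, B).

Answer: 5 0

Derivation:
Step 1: fill(A) -> (A=5 B=2)
Step 2: pour(A -> B) -> (A=0 B=7)
Step 3: empty(B) -> (A=0 B=0)
Step 4: fill(A) -> (A=5 B=0)
Step 5: fill(B) -> (A=5 B=9)
Step 6: empty(B) -> (A=5 B=0)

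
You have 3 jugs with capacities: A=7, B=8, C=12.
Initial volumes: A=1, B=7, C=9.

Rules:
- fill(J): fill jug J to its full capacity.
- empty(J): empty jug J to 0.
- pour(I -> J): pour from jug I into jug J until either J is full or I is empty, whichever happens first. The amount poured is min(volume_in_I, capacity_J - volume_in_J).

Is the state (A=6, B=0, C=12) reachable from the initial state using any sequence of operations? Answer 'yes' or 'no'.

BFS from (A=1, B=7, C=9):
  1. fill(B) -> (A=1 B=8 C=9)
  2. pour(B -> C) -> (A=1 B=5 C=12)
  3. pour(B -> A) -> (A=6 B=0 C=12)
Target reached → yes.

Answer: yes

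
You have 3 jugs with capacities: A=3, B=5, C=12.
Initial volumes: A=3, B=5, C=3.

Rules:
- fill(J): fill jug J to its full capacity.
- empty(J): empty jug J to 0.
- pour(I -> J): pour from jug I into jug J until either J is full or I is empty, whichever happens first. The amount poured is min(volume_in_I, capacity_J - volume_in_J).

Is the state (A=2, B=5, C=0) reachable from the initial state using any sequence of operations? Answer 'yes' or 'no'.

BFS from (A=3, B=5, C=3):
  1. empty(A) -> (A=0 B=5 C=3)
  2. empty(C) -> (A=0 B=5 C=0)
  3. pour(B -> A) -> (A=3 B=2 C=0)
  4. empty(A) -> (A=0 B=2 C=0)
  5. pour(B -> A) -> (A=2 B=0 C=0)
  6. fill(B) -> (A=2 B=5 C=0)
Target reached → yes.

Answer: yes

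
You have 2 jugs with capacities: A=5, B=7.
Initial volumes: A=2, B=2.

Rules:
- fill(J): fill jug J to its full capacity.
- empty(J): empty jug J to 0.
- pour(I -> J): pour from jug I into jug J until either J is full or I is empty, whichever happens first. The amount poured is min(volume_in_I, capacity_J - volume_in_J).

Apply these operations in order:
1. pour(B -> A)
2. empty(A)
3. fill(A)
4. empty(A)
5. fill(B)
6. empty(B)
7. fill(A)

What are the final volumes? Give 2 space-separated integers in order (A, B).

Answer: 5 0

Derivation:
Step 1: pour(B -> A) -> (A=4 B=0)
Step 2: empty(A) -> (A=0 B=0)
Step 3: fill(A) -> (A=5 B=0)
Step 4: empty(A) -> (A=0 B=0)
Step 5: fill(B) -> (A=0 B=7)
Step 6: empty(B) -> (A=0 B=0)
Step 7: fill(A) -> (A=5 B=0)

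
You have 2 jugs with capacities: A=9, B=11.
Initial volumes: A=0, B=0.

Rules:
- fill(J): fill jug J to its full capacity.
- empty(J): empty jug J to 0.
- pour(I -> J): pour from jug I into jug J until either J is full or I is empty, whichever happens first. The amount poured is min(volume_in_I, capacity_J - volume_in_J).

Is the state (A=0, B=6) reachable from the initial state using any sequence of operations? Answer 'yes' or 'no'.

BFS from (A=0, B=0):
  1. fill(B) -> (A=0 B=11)
  2. pour(B -> A) -> (A=9 B=2)
  3. empty(A) -> (A=0 B=2)
  4. pour(B -> A) -> (A=2 B=0)
  5. fill(B) -> (A=2 B=11)
  6. pour(B -> A) -> (A=9 B=4)
  7. empty(A) -> (A=0 B=4)
  8. pour(B -> A) -> (A=4 B=0)
  9. fill(B) -> (A=4 B=11)
  10. pour(B -> A) -> (A=9 B=6)
  11. empty(A) -> (A=0 B=6)
Target reached → yes.

Answer: yes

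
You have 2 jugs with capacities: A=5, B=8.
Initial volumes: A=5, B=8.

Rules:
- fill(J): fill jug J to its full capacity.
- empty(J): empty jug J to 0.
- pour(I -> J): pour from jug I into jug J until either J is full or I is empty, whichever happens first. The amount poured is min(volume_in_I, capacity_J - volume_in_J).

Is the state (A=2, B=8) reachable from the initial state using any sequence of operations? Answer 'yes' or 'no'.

Answer: yes

Derivation:
BFS from (A=5, B=8):
  1. empty(B) -> (A=5 B=0)
  2. pour(A -> B) -> (A=0 B=5)
  3. fill(A) -> (A=5 B=5)
  4. pour(A -> B) -> (A=2 B=8)
Target reached → yes.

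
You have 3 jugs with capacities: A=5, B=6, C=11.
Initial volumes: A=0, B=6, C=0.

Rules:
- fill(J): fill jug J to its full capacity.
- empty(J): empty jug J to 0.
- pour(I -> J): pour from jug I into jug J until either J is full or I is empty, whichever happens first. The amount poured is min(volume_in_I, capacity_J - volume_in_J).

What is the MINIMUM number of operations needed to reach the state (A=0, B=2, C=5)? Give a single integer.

BFS from (A=0, B=6, C=0). One shortest path:
  1. pour(B -> A) -> (A=5 B=1 C=0)
  2. empty(A) -> (A=0 B=1 C=0)
  3. pour(B -> A) -> (A=1 B=0 C=0)
  4. fill(B) -> (A=1 B=6 C=0)
  5. pour(B -> A) -> (A=5 B=2 C=0)
  6. pour(A -> C) -> (A=0 B=2 C=5)
Reached target in 6 moves.

Answer: 6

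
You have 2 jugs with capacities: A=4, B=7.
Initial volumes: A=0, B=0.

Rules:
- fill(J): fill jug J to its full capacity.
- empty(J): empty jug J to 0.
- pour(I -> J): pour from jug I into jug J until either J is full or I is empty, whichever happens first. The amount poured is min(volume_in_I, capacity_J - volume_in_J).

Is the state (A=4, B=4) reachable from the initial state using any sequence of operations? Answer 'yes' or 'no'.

BFS from (A=0, B=0):
  1. fill(A) -> (A=4 B=0)
  2. pour(A -> B) -> (A=0 B=4)
  3. fill(A) -> (A=4 B=4)
Target reached → yes.

Answer: yes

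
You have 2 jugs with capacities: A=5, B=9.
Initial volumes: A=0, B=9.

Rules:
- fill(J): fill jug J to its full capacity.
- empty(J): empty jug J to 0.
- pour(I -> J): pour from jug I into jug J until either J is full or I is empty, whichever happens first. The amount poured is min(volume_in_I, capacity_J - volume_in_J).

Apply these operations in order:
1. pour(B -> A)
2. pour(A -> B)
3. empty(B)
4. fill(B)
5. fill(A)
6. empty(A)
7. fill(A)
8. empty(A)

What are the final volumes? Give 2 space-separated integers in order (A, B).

Step 1: pour(B -> A) -> (A=5 B=4)
Step 2: pour(A -> B) -> (A=0 B=9)
Step 3: empty(B) -> (A=0 B=0)
Step 4: fill(B) -> (A=0 B=9)
Step 5: fill(A) -> (A=5 B=9)
Step 6: empty(A) -> (A=0 B=9)
Step 7: fill(A) -> (A=5 B=9)
Step 8: empty(A) -> (A=0 B=9)

Answer: 0 9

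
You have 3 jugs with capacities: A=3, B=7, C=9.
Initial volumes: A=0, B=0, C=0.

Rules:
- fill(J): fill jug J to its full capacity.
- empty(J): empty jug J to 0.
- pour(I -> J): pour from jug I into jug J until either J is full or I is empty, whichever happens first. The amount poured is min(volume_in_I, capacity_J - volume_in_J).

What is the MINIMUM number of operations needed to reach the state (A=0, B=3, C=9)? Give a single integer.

BFS from (A=0, B=0, C=0). One shortest path:
  1. fill(A) -> (A=3 B=0 C=0)
  2. fill(C) -> (A=3 B=0 C=9)
  3. pour(A -> B) -> (A=0 B=3 C=9)
Reached target in 3 moves.

Answer: 3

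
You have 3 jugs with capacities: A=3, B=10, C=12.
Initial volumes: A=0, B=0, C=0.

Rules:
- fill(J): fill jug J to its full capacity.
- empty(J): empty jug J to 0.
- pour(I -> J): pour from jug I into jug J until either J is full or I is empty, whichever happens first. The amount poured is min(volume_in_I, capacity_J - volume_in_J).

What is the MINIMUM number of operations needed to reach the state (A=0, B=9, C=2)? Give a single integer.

BFS from (A=0, B=0, C=0). One shortest path:
  1. fill(C) -> (A=0 B=0 C=12)
  2. pour(C -> B) -> (A=0 B=10 C=2)
  3. empty(B) -> (A=0 B=0 C=2)
  4. pour(C -> A) -> (A=2 B=0 C=0)
  5. fill(C) -> (A=2 B=0 C=12)
  6. pour(C -> B) -> (A=2 B=10 C=2)
  7. pour(B -> A) -> (A=3 B=9 C=2)
  8. empty(A) -> (A=0 B=9 C=2)
Reached target in 8 moves.

Answer: 8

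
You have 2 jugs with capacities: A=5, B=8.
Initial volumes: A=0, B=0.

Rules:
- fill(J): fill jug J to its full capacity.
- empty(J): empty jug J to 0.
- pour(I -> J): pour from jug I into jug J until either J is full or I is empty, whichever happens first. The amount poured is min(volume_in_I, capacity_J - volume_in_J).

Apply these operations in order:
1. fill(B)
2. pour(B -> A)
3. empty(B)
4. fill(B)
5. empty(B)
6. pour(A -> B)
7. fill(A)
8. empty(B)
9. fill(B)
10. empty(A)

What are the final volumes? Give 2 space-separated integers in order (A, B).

Step 1: fill(B) -> (A=0 B=8)
Step 2: pour(B -> A) -> (A=5 B=3)
Step 3: empty(B) -> (A=5 B=0)
Step 4: fill(B) -> (A=5 B=8)
Step 5: empty(B) -> (A=5 B=0)
Step 6: pour(A -> B) -> (A=0 B=5)
Step 7: fill(A) -> (A=5 B=5)
Step 8: empty(B) -> (A=5 B=0)
Step 9: fill(B) -> (A=5 B=8)
Step 10: empty(A) -> (A=0 B=8)

Answer: 0 8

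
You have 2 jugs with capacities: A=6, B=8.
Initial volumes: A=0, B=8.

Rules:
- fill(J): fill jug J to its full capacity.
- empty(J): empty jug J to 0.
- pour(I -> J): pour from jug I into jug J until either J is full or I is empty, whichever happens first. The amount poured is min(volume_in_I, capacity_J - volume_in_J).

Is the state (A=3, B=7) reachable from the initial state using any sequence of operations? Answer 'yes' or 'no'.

BFS explored all 14 reachable states.
Reachable set includes: (0,0), (0,2), (0,4), (0,6), (0,8), (2,0), (2,8), (4,0), (4,8), (6,0), (6,2), (6,4) ...
Target (A=3, B=7) not in reachable set → no.

Answer: no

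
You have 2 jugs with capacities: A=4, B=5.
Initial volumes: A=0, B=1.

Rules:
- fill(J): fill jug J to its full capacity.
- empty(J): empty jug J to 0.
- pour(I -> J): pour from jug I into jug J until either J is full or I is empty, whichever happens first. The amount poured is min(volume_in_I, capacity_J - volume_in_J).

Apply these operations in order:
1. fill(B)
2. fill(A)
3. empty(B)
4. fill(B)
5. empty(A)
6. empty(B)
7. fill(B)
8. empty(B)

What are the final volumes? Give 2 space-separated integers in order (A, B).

Answer: 0 0

Derivation:
Step 1: fill(B) -> (A=0 B=5)
Step 2: fill(A) -> (A=4 B=5)
Step 3: empty(B) -> (A=4 B=0)
Step 4: fill(B) -> (A=4 B=5)
Step 5: empty(A) -> (A=0 B=5)
Step 6: empty(B) -> (A=0 B=0)
Step 7: fill(B) -> (A=0 B=5)
Step 8: empty(B) -> (A=0 B=0)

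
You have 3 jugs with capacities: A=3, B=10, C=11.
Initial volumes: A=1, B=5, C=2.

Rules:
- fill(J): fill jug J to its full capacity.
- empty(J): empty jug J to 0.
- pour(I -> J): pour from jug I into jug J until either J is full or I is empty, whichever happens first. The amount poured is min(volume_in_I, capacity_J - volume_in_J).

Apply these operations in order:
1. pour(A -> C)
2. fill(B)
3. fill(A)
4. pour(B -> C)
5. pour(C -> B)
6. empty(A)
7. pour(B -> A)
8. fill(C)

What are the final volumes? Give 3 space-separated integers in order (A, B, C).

Answer: 3 7 11

Derivation:
Step 1: pour(A -> C) -> (A=0 B=5 C=3)
Step 2: fill(B) -> (A=0 B=10 C=3)
Step 3: fill(A) -> (A=3 B=10 C=3)
Step 4: pour(B -> C) -> (A=3 B=2 C=11)
Step 5: pour(C -> B) -> (A=3 B=10 C=3)
Step 6: empty(A) -> (A=0 B=10 C=3)
Step 7: pour(B -> A) -> (A=3 B=7 C=3)
Step 8: fill(C) -> (A=3 B=7 C=11)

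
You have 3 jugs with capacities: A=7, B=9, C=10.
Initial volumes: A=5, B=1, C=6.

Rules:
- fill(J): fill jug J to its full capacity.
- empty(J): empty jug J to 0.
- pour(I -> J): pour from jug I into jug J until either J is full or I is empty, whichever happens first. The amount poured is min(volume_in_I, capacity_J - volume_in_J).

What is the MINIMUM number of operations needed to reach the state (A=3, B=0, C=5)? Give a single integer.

BFS from (A=5, B=1, C=6). One shortest path:
  1. empty(B) -> (A=5 B=0 C=6)
  2. pour(A -> B) -> (A=0 B=5 C=6)
  3. fill(A) -> (A=7 B=5 C=6)
  4. pour(A -> C) -> (A=3 B=5 C=10)
  5. empty(C) -> (A=3 B=5 C=0)
  6. pour(B -> C) -> (A=3 B=0 C=5)
Reached target in 6 moves.

Answer: 6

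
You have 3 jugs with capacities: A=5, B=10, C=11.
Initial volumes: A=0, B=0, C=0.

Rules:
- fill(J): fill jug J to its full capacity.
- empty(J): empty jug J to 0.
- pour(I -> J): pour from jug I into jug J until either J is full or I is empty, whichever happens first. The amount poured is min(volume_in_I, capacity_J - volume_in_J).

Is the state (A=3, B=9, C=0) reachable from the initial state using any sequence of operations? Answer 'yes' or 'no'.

BFS from (A=0, B=0, C=0):
  1. fill(A) -> (A=5 B=0 C=0)
  2. fill(B) -> (A=5 B=10 C=0)
  3. pour(B -> C) -> (A=5 B=0 C=10)
  4. fill(B) -> (A=5 B=10 C=10)
  5. pour(A -> C) -> (A=4 B=10 C=11)
  6. empty(C) -> (A=4 B=10 C=0)
  7. pour(B -> C) -> (A=4 B=0 C=10)
  8. fill(B) -> (A=4 B=10 C=10)
  9. pour(A -> C) -> (A=3 B=10 C=11)
  10. empty(C) -> (A=3 B=10 C=0)
  11. pour(B -> C) -> (A=3 B=0 C=10)
  12. fill(B) -> (A=3 B=10 C=10)
  13. pour(B -> C) -> (A=3 B=9 C=11)
  14. empty(C) -> (A=3 B=9 C=0)
Target reached → yes.

Answer: yes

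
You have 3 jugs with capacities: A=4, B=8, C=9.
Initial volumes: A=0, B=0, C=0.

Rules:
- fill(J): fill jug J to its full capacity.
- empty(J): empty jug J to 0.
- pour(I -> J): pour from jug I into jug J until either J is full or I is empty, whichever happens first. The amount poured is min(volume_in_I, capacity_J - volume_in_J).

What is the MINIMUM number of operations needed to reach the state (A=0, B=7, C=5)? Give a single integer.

BFS from (A=0, B=0, C=0). One shortest path:
  1. fill(A) -> (A=4 B=0 C=0)
  2. fill(B) -> (A=4 B=8 C=0)
  3. pour(A -> C) -> (A=0 B=8 C=4)
  4. pour(B -> C) -> (A=0 B=3 C=9)
  5. pour(C -> A) -> (A=4 B=3 C=5)
  6. pour(A -> B) -> (A=0 B=7 C=5)
Reached target in 6 moves.

Answer: 6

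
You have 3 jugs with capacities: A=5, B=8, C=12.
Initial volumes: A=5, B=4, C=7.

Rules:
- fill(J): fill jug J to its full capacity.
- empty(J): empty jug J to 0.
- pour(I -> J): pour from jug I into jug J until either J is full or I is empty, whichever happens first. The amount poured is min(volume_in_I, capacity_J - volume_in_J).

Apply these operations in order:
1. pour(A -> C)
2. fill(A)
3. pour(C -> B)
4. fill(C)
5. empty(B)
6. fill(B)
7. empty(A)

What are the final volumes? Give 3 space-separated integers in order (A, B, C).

Answer: 0 8 12

Derivation:
Step 1: pour(A -> C) -> (A=0 B=4 C=12)
Step 2: fill(A) -> (A=5 B=4 C=12)
Step 3: pour(C -> B) -> (A=5 B=8 C=8)
Step 4: fill(C) -> (A=5 B=8 C=12)
Step 5: empty(B) -> (A=5 B=0 C=12)
Step 6: fill(B) -> (A=5 B=8 C=12)
Step 7: empty(A) -> (A=0 B=8 C=12)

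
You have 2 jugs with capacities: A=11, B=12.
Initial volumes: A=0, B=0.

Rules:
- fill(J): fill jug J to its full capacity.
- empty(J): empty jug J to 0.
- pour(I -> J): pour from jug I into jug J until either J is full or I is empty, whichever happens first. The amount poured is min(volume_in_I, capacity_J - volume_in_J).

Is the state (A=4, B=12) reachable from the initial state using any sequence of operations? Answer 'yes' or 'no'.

BFS from (A=0, B=0):
  1. fill(B) -> (A=0 B=12)
  2. pour(B -> A) -> (A=11 B=1)
  3. empty(A) -> (A=0 B=1)
  4. pour(B -> A) -> (A=1 B=0)
  5. fill(B) -> (A=1 B=12)
  6. pour(B -> A) -> (A=11 B=2)
  7. empty(A) -> (A=0 B=2)
  8. pour(B -> A) -> (A=2 B=0)
  9. fill(B) -> (A=2 B=12)
  10. pour(B -> A) -> (A=11 B=3)
  11. empty(A) -> (A=0 B=3)
  12. pour(B -> A) -> (A=3 B=0)
  13. fill(B) -> (A=3 B=12)
  14. pour(B -> A) -> (A=11 B=4)
  15. empty(A) -> (A=0 B=4)
  16. pour(B -> A) -> (A=4 B=0)
  17. fill(B) -> (A=4 B=12)
Target reached → yes.

Answer: yes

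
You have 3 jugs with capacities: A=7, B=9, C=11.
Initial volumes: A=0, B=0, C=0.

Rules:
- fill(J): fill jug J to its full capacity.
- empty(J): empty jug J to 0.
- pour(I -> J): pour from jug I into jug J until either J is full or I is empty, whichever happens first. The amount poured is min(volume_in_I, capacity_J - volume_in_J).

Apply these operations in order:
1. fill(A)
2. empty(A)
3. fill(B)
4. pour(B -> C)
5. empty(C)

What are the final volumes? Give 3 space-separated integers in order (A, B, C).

Step 1: fill(A) -> (A=7 B=0 C=0)
Step 2: empty(A) -> (A=0 B=0 C=0)
Step 3: fill(B) -> (A=0 B=9 C=0)
Step 4: pour(B -> C) -> (A=0 B=0 C=9)
Step 5: empty(C) -> (A=0 B=0 C=0)

Answer: 0 0 0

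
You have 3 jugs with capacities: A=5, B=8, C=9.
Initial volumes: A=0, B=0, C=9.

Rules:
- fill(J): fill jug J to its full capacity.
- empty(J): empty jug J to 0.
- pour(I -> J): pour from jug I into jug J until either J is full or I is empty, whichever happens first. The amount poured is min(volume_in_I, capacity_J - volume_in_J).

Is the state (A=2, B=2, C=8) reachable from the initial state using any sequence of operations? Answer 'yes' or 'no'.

BFS explored all 316 reachable states.
Reachable set includes: (0,0,0), (0,0,1), (0,0,2), (0,0,3), (0,0,4), (0,0,5), (0,0,6), (0,0,7), (0,0,8), (0,0,9), (0,1,0), (0,1,1) ...
Target (A=2, B=2, C=8) not in reachable set → no.

Answer: no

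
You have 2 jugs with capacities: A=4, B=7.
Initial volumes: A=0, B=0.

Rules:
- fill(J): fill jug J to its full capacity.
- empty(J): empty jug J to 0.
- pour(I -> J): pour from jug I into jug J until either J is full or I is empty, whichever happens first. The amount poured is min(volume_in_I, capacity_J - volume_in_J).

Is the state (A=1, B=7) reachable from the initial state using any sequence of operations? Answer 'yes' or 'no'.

BFS from (A=0, B=0):
  1. fill(A) -> (A=4 B=0)
  2. pour(A -> B) -> (A=0 B=4)
  3. fill(A) -> (A=4 B=4)
  4. pour(A -> B) -> (A=1 B=7)
Target reached → yes.

Answer: yes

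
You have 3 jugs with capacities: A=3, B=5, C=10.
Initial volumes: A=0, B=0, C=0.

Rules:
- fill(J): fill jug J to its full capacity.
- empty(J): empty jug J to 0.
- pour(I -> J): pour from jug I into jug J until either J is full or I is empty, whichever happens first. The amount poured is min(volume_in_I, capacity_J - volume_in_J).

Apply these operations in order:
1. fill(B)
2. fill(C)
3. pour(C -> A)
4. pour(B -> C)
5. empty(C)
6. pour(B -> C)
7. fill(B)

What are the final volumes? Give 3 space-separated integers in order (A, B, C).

Answer: 3 5 2

Derivation:
Step 1: fill(B) -> (A=0 B=5 C=0)
Step 2: fill(C) -> (A=0 B=5 C=10)
Step 3: pour(C -> A) -> (A=3 B=5 C=7)
Step 4: pour(B -> C) -> (A=3 B=2 C=10)
Step 5: empty(C) -> (A=3 B=2 C=0)
Step 6: pour(B -> C) -> (A=3 B=0 C=2)
Step 7: fill(B) -> (A=3 B=5 C=2)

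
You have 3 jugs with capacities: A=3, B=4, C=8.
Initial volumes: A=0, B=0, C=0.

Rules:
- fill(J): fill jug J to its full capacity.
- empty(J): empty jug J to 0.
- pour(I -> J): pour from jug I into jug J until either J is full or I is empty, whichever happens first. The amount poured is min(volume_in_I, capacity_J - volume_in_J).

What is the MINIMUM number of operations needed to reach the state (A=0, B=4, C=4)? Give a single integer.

Answer: 2

Derivation:
BFS from (A=0, B=0, C=0). One shortest path:
  1. fill(C) -> (A=0 B=0 C=8)
  2. pour(C -> B) -> (A=0 B=4 C=4)
Reached target in 2 moves.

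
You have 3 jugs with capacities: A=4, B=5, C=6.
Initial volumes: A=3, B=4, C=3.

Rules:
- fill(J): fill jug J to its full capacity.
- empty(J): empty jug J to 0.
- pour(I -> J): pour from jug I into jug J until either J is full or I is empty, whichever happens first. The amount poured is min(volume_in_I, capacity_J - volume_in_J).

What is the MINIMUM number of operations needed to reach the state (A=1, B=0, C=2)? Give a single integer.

BFS from (A=3, B=4, C=3). One shortest path:
  1. empty(A) -> (A=0 B=4 C=3)
  2. pour(B -> C) -> (A=0 B=1 C=6)
  3. pour(C -> A) -> (A=4 B=1 C=2)
  4. empty(A) -> (A=0 B=1 C=2)
  5. pour(B -> A) -> (A=1 B=0 C=2)
Reached target in 5 moves.

Answer: 5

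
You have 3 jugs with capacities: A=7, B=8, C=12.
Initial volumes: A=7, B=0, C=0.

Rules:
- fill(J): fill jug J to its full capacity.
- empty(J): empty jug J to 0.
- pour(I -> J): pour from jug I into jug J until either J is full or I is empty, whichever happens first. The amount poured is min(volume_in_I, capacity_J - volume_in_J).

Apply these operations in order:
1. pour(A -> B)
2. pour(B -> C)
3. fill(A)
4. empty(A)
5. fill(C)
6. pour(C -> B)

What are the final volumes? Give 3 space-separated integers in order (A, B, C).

Step 1: pour(A -> B) -> (A=0 B=7 C=0)
Step 2: pour(B -> C) -> (A=0 B=0 C=7)
Step 3: fill(A) -> (A=7 B=0 C=7)
Step 4: empty(A) -> (A=0 B=0 C=7)
Step 5: fill(C) -> (A=0 B=0 C=12)
Step 6: pour(C -> B) -> (A=0 B=8 C=4)

Answer: 0 8 4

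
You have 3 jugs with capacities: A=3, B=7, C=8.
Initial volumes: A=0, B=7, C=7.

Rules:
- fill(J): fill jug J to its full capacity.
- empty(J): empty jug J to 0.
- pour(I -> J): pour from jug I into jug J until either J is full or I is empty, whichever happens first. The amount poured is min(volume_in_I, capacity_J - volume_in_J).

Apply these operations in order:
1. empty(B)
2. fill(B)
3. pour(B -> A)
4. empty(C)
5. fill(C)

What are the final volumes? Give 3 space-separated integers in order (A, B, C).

Step 1: empty(B) -> (A=0 B=0 C=7)
Step 2: fill(B) -> (A=0 B=7 C=7)
Step 3: pour(B -> A) -> (A=3 B=4 C=7)
Step 4: empty(C) -> (A=3 B=4 C=0)
Step 5: fill(C) -> (A=3 B=4 C=8)

Answer: 3 4 8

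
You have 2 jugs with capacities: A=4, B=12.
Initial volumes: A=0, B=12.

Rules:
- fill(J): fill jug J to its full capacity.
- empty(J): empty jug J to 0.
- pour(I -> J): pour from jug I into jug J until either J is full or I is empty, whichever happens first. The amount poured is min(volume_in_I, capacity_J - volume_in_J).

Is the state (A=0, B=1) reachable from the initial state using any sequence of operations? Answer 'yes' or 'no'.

Answer: no

Derivation:
BFS explored all 8 reachable states.
Reachable set includes: (0,0), (0,4), (0,8), (0,12), (4,0), (4,4), (4,8), (4,12)
Target (A=0, B=1) not in reachable set → no.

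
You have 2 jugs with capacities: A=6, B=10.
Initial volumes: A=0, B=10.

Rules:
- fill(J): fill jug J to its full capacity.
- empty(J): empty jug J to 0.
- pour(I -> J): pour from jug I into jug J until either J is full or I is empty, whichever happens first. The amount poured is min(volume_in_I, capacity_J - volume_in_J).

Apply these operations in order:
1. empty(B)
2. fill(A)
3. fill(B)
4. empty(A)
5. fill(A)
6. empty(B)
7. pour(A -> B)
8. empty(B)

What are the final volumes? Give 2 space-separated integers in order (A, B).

Answer: 0 0

Derivation:
Step 1: empty(B) -> (A=0 B=0)
Step 2: fill(A) -> (A=6 B=0)
Step 3: fill(B) -> (A=6 B=10)
Step 4: empty(A) -> (A=0 B=10)
Step 5: fill(A) -> (A=6 B=10)
Step 6: empty(B) -> (A=6 B=0)
Step 7: pour(A -> B) -> (A=0 B=6)
Step 8: empty(B) -> (A=0 B=0)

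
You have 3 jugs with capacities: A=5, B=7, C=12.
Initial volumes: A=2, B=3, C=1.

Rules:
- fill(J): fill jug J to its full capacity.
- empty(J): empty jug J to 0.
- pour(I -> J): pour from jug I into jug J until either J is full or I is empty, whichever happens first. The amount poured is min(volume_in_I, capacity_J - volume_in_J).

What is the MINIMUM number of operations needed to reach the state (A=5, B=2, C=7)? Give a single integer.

BFS from (A=2, B=3, C=1). One shortest path:
  1. empty(B) -> (A=2 B=0 C=1)
  2. fill(C) -> (A=2 B=0 C=12)
  3. pour(A -> B) -> (A=0 B=2 C=12)
  4. pour(C -> A) -> (A=5 B=2 C=7)
Reached target in 4 moves.

Answer: 4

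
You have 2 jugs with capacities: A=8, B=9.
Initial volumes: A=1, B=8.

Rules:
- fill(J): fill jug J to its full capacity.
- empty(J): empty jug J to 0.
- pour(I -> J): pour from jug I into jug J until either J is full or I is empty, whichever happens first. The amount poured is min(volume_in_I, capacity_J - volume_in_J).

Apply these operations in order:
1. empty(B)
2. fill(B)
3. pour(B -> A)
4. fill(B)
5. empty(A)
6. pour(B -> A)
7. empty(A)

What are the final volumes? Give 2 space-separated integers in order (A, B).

Answer: 0 1

Derivation:
Step 1: empty(B) -> (A=1 B=0)
Step 2: fill(B) -> (A=1 B=9)
Step 3: pour(B -> A) -> (A=8 B=2)
Step 4: fill(B) -> (A=8 B=9)
Step 5: empty(A) -> (A=0 B=9)
Step 6: pour(B -> A) -> (A=8 B=1)
Step 7: empty(A) -> (A=0 B=1)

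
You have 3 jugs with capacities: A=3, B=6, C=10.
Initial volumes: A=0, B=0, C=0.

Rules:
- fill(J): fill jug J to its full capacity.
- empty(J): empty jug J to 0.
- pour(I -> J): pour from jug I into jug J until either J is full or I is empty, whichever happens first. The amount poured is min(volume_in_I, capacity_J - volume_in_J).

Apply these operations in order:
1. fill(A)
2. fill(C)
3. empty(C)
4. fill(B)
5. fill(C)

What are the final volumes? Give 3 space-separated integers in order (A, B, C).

Answer: 3 6 10

Derivation:
Step 1: fill(A) -> (A=3 B=0 C=0)
Step 2: fill(C) -> (A=3 B=0 C=10)
Step 3: empty(C) -> (A=3 B=0 C=0)
Step 4: fill(B) -> (A=3 B=6 C=0)
Step 5: fill(C) -> (A=3 B=6 C=10)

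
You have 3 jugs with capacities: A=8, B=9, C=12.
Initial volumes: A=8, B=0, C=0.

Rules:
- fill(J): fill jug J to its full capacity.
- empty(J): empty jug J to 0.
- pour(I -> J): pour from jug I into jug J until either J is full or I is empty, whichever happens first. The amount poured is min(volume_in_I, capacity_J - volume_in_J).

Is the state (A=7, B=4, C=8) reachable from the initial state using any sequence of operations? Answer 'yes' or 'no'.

Answer: no

Derivation:
BFS explored all 554 reachable states.
Reachable set includes: (0,0,0), (0,0,1), (0,0,2), (0,0,3), (0,0,4), (0,0,5), (0,0,6), (0,0,7), (0,0,8), (0,0,9), (0,0,10), (0,0,11) ...
Target (A=7, B=4, C=8) not in reachable set → no.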